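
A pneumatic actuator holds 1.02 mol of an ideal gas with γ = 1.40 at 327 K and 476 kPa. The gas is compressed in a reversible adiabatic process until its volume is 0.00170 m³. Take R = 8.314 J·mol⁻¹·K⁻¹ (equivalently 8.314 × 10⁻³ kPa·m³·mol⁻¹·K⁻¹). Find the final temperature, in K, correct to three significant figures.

From PV = nRT: V₁ = nRT₁/P₁ = 0.005826 m³.
Adiabatic (γ = 1.40), T V^(γ−1) and P V^γ constant: T₂ = T₁·(V₁/V₂)^(γ−1) = 535.2 K; P₂ = P₁·(V₁/V₂)^γ = 2670 kPa.

T₂ ≈ 535 K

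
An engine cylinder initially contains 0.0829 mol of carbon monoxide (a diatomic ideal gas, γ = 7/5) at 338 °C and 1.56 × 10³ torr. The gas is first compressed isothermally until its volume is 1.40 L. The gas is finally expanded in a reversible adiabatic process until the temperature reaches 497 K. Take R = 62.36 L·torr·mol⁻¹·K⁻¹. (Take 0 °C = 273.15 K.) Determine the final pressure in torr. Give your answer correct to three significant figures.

P₃ ≈ 1.09e+03 torr

Convert: T₁ = 611.1 K.
From PV = nRT: V₁ = nRT₁/P₁ = 2.025 L.
Isothermal, so P V is constant: T₂ = T₁; P₂ = P₁·(V₁/V₂) = 2257 torr.
Adiabatic (γ = 7/5), T V^(γ−1) and P V^γ constant: P₃ = P₂·(T₃/T₂)^(γ/(γ−1)) = 1094 torr; V₃ = V₂·(T₂/T₃)^(1/(γ−1)) = 2.348 L.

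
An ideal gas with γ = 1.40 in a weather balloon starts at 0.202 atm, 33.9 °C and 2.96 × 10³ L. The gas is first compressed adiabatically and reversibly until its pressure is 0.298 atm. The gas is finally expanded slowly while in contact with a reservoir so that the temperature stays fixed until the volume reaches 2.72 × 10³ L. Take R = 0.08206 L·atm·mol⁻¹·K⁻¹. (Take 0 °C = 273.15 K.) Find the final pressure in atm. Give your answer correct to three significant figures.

P₃ ≈ 0.246 atm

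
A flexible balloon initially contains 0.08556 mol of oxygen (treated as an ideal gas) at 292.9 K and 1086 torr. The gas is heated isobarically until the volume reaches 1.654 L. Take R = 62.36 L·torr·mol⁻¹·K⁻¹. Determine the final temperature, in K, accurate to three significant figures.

T₂ ≈ 337 K

From PV = nRT: V₁ = nRT₁/P₁ = 1.439 L.
Isobaric, so V/T is constant: P₂ = P₁; T₂ = T₁·(V₂/V₁) = 336.7 K.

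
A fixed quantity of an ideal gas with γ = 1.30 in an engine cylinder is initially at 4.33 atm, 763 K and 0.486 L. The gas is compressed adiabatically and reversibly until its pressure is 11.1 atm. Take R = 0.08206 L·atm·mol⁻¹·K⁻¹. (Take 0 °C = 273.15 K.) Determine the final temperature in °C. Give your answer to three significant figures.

T₂ ≈ 675 °C

Adiabatic (γ = 1.30), T V^(γ−1) and P V^γ constant: T₂ = T₁·(P₂/P₁)^((γ−1)/γ) = 948.1 K; V₂ = V₁·(P₁/P₂)^(1/γ) = 0.2356 L.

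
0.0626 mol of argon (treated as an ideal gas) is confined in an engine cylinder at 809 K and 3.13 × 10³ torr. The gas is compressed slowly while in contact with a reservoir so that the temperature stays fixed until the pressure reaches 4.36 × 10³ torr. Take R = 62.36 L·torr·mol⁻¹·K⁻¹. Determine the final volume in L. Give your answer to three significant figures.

V₂ ≈ 0.724 L

From PV = nRT: V₁ = nRT₁/P₁ = 1.009 L.
Isothermal, so P V is constant: T₂ = T₁; V₂ = V₁·(P₁/P₂) = 0.7243 L.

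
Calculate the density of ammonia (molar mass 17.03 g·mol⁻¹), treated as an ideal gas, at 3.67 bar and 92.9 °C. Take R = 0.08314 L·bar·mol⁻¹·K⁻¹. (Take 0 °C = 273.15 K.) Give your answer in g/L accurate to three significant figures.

ρ ≈ 2.05 g/L

ρ = PM/(RT) = (3.67 × 17.03) / (0.08314 × 366.0)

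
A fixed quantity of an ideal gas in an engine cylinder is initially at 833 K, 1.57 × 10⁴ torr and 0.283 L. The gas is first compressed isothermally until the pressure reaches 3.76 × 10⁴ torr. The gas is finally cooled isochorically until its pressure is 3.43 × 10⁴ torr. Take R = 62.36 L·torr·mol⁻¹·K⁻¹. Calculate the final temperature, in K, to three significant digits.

T₃ ≈ 760 K

T constant ⇒ Boyle's law P V = const: T₂ = T₁; V₂ = V₁·(P₁/P₂) = 0.1182 L.
Isochoric, so P/T is constant: V₃ = V₂; T₃ = T₂·(P₃/P₂) = 759.9 K.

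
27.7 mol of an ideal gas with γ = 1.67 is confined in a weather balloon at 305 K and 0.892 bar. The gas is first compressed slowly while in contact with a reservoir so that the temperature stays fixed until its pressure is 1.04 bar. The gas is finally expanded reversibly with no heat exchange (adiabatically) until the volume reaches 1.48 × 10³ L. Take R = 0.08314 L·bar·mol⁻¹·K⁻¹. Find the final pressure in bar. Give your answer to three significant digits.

From PV = nRT: V₁ = nRT₁/P₁ = 787.5 L.
Isothermal, so P V is constant: T₂ = T₁; V₂ = V₁·(P₁/P₂) = 675.4 L.
Adiabatic (γ = 1.67), T V^(γ−1) and P V^γ constant: T₃ = T₂·(V₂/V₃)^(γ−1) = 180.3 K; P₃ = P₂·(V₂/V₃)^γ = 0.2806 bar.

P₃ ≈ 0.281 bar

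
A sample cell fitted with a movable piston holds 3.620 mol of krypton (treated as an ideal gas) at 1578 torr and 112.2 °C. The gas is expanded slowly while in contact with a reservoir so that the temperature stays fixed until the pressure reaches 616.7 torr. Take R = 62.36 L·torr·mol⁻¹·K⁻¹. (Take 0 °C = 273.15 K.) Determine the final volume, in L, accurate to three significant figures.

V₂ ≈ 141 L

Convert: T₁ = 385.3 K.
From PV = nRT: V₁ = nRT₁/P₁ = 55.13 L.
T constant ⇒ Boyle's law P V = const: T₂ = T₁; V₂ = V₁·(P₁/P₂) = 141.1 L.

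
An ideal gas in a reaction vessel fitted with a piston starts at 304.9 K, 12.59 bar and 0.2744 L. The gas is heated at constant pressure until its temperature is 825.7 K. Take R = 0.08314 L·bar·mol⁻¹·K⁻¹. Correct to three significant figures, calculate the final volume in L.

Isobaric, so V/T is constant: P₂ = P₁; V₂ = V₁·(T₂/T₁) = 0.7431 L.

V₂ ≈ 0.743 L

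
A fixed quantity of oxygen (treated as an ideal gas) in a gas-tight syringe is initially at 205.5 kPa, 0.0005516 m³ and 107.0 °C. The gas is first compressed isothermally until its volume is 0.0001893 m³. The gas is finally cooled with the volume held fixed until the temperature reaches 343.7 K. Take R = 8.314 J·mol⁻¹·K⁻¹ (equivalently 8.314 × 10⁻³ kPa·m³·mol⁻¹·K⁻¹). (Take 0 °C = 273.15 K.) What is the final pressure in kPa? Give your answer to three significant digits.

P₃ ≈ 541 kPa

Convert: T₁ = 380.1 K.
Isothermal, so P V is constant: T₂ = T₁; P₂ = P₁·(V₁/V₂) = 598.8 kPa.
V constant ⇒ P ∝ T: V₃ = V₂; P₃ = P₂·(T₃/T₂) = 541.4 kPa.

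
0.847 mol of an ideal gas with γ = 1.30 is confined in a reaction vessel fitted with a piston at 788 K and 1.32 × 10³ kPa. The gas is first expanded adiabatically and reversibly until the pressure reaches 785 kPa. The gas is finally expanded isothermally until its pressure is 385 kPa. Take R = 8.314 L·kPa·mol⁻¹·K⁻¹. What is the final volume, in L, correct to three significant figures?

V₃ ≈ 12.8 L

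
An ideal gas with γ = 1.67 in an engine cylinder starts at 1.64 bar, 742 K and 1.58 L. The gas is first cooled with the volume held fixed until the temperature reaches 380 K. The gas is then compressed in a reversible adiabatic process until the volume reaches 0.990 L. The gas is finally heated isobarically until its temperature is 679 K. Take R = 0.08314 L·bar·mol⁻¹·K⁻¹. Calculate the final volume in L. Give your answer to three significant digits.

V₄ ≈ 1.29 L

V constant ⇒ P ∝ T: V₂ = V₁; P₂ = P₁·(T₂/T₁) = 0.8399 bar.
Adiabatic (γ = 1.67), T V^(γ−1) and P V^γ constant: T₃ = T₂·(V₂/V₃)^(γ−1) = 519.8 K; P₃ = P₂·(V₂/V₃)^γ = 1.833 bar.
Isobaric, so V/T is constant: P₄ = P₃; V₄ = V₃·(T₄/T₃) = 1.293 L.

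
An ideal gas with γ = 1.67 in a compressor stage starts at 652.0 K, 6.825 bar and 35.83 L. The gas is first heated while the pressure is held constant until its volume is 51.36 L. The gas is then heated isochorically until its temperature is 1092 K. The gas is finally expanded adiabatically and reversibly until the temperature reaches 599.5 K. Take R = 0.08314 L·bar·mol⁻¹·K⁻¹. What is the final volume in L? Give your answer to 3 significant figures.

V₄ ≈ 126 L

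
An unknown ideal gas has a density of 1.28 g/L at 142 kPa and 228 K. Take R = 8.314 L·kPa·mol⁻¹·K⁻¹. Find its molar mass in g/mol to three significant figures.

ρ = PM/(RT) ⇒ M = ρRT/P = (1.28 × 8.314 × 228.0) / 142

M ≈ 17.1 g/mol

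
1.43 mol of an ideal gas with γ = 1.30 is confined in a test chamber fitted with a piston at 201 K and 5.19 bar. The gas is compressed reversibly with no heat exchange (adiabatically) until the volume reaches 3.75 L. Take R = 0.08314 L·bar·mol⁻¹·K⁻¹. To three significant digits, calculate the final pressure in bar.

P₂ ≈ 6.78 bar

From PV = nRT: V₁ = nRT₁/P₁ = 4.604 L.
Reversible adiabatic, γ = 1.30: T₂ = T₁·(V₁/V₂)^(γ−1) = 213.8 K; P₂ = P₁·(V₁/V₂)^γ = 6.777 bar.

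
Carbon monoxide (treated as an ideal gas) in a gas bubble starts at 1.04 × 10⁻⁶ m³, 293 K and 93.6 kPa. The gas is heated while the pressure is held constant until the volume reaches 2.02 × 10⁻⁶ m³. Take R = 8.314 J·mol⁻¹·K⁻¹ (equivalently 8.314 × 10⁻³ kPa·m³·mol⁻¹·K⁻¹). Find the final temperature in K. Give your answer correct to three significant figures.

P constant ⇒ V ∝ T: P₂ = P₁; T₂ = T₁·(V₂/V₁) = 569.1 K.

T₂ ≈ 569 K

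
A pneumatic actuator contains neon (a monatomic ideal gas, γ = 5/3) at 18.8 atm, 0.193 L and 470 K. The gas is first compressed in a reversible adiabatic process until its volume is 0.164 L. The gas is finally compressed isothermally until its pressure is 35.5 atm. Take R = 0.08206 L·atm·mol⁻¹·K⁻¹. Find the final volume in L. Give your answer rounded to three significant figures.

Adiabatic (γ = 5/3), T V^(γ−1) and P V^γ constant: T₂ = T₁·(V₁/V₂)^(γ−1) = 523.9 K; P₂ = P₁·(V₁/V₂)^γ = 24.66 atm.
Isothermal, so P V is constant: T₃ = T₂; V₃ = V₂·(P₂/P₃) = 0.1139 L.

V₃ ≈ 0.114 L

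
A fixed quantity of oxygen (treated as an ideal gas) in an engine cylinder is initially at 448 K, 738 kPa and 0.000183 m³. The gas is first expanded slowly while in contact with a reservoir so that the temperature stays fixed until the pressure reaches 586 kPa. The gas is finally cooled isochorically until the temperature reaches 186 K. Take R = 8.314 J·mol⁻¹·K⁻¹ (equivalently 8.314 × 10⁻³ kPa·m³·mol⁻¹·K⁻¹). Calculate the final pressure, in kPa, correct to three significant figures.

T constant ⇒ Boyle's law P V = const: T₂ = T₁; V₂ = V₁·(P₁/P₂) = 0.0002305 m³.
Isochoric, so P/T is constant: V₃ = V₂; P₃ = P₂·(T₃/T₂) = 243.3 kPa.

P₃ ≈ 243 kPa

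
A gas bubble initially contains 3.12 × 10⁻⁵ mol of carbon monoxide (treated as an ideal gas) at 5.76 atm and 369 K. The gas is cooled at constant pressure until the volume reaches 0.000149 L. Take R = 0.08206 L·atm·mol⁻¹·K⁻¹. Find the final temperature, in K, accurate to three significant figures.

T₂ ≈ 335 K

From PV = nRT: V₁ = nRT₁/P₁ = 0.0001640 L.
P constant ⇒ V ∝ T: P₂ = P₁; T₂ = T₁·(V₂/V₁) = 335.2 K.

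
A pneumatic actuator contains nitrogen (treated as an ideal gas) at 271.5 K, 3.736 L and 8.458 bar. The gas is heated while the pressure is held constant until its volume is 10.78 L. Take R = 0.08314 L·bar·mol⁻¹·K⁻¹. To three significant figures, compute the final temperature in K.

Isobaric, so V/T is constant: P₂ = P₁; T₂ = T₁·(V₂/V₁) = 783.4 K.

T₂ ≈ 783 K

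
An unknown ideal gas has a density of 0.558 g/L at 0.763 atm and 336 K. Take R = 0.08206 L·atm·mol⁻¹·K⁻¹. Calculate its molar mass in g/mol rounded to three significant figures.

ρ = PM/(RT) ⇒ M = ρRT/P = (0.558 × 0.08206 × 336.0) / 0.763

M ≈ 20.2 g/mol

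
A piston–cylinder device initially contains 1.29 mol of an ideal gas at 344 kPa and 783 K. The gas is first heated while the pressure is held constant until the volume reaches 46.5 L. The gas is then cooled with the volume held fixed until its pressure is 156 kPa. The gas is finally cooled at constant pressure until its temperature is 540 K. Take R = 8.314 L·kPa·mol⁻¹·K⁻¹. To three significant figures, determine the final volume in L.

V₄ ≈ 37.1 L

From PV = nRT: V₁ = nRT₁/P₁ = 24.41 L.
P constant ⇒ V ∝ T: P₂ = P₁; T₂ = T₁·(V₂/V₁) = 1491 K.
V constant ⇒ P ∝ T: V₃ = V₂; T₃ = T₂·(P₃/P₂) = 676.4 K.
Isobaric, so V/T is constant: P₄ = P₃; V₄ = V₃·(T₄/T₃) = 37.13 L.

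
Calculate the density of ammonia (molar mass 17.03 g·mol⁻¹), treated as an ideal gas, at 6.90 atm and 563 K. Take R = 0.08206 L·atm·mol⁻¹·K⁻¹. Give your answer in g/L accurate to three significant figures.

ρ ≈ 2.54 g/L

ρ = PM/(RT) = (6.90 × 17.03) / (0.08206 × 563.0)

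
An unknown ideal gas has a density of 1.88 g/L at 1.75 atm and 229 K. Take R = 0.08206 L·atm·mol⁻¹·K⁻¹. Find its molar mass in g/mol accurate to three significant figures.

M ≈ 20.2 g/mol

ρ = PM/(RT) ⇒ M = ρRT/P = (1.88 × 0.08206 × 229.0) / 1.75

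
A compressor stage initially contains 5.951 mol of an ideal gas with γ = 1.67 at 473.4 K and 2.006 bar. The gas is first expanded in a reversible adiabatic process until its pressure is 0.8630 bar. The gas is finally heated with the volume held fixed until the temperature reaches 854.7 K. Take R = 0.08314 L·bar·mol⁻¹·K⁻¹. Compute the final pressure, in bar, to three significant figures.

From PV = nRT: V₁ = nRT₁/P₁ = 116.8 L.
Reversible adiabatic, γ = 1.67: T₂ = T₁·(P₂/P₁)^((γ−1)/γ) = 337.5 K; V₂ = V₁·(P₁/P₂)^(1/γ) = 193.5 L.
V constant ⇒ P ∝ T: V₃ = V₂; P₃ = P₂·(T₃/T₂) = 2.186 bar.

P₃ ≈ 2.19 bar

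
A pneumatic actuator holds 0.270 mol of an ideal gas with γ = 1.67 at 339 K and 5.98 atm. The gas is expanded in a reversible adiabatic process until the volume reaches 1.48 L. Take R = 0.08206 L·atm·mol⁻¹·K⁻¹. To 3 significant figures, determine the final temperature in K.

T₂ ≈ 304 K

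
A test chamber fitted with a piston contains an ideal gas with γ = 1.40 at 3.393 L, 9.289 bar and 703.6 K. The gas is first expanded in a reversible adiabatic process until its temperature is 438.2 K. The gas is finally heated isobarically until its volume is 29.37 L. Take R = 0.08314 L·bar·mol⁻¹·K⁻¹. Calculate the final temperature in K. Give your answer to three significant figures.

Reversible adiabatic, γ = 1.40: P₂ = P₁·(T₂/T₁)^(γ/(γ−1)) = 1.771 bar; V₂ = V₁·(T₁/T₂)^(1/(γ−1)) = 11.08 L.
Isobaric, so V/T is constant: P₃ = P₂; T₃ = T₂·(V₃/V₂) = 1161 K.

T₃ ≈ 1.16e+03 K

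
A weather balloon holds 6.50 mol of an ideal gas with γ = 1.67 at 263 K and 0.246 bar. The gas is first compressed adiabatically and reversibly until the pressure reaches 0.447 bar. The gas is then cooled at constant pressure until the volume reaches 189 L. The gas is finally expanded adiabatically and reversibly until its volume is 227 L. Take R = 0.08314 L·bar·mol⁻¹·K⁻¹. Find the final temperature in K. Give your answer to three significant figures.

T₄ ≈ 138 K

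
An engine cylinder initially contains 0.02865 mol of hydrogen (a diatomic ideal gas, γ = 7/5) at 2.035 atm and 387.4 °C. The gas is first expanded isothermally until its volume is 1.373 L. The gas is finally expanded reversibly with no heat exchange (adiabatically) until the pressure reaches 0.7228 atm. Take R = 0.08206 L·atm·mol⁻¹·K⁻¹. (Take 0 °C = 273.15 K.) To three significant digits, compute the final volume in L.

V₃ ≈ 1.89 L

Convert: T₁ = 660.5 K.
From PV = nRT: V₁ = nRT₁/P₁ = 0.7631 L.
T constant ⇒ Boyle's law P V = const: T₂ = T₁; P₂ = P₁·(V₁/V₂) = 1.131 atm.
Adiabatic (γ = 7/5), T V^(γ−1) and P V^γ constant: T₃ = T₂·(P₃/P₂)^((γ−1)/γ) = 581.2 K; V₃ = V₂·(P₂/P₃)^(1/γ) = 1.891 L.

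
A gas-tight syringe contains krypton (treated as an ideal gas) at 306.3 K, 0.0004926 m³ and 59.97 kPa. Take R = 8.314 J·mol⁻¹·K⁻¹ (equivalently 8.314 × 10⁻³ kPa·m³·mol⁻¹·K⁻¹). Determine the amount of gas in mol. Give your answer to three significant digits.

n ≈ 0.0116 mol

PV = nRT ⇒ n = PV/(RT) = (59.97 × 0.0004926) / (8.314 × 10⁻³ × 306.3)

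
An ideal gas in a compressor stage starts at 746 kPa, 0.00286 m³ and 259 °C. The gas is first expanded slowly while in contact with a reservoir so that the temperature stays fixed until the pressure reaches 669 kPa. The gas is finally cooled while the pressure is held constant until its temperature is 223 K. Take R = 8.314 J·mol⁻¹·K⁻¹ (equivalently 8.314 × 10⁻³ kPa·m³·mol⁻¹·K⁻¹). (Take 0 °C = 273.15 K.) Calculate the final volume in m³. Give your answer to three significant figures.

Convert: T₁ = 532.1 K.
Isothermal, so P V is constant: T₂ = T₁; V₂ = V₁·(P₁/P₂) = 0.003189 m³.
P constant ⇒ V ∝ T: P₃ = P₂; V₃ = V₂·(T₃/T₂) = 0.001336 m³.

V₃ ≈ 0.00134 m³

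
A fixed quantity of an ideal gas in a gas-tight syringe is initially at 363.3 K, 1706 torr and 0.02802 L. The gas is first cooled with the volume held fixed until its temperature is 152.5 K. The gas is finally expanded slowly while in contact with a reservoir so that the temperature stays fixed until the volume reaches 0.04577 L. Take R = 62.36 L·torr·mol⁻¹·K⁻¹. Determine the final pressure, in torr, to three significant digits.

V constant ⇒ P ∝ T: V₂ = V₁; P₂ = P₁·(T₂/T₁) = 716.1 torr.
Isothermal, so P V is constant: T₃ = T₂; P₃ = P₂·(V₂/V₃) = 438.4 torr.

P₃ ≈ 438 torr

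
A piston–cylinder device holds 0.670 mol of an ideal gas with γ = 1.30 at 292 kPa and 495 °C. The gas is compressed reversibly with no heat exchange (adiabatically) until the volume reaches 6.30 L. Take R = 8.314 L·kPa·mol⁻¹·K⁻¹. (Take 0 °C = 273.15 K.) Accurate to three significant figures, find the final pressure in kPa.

Convert: T₁ = 768.1 K.
From PV = nRT: V₁ = nRT₁/P₁ = 14.65 L.
Reversible adiabatic, γ = 1.30: T₂ = T₁·(V₁/V₂)^(γ−1) = 989.5 K; P₂ = P₁·(V₁/V₂)^γ = 874.9 kPa.

P₂ ≈ 875 kPa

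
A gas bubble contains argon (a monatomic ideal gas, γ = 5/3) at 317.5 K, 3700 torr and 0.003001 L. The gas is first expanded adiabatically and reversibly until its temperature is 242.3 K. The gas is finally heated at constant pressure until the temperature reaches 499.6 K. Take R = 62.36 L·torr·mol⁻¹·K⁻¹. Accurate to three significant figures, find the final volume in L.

Reversible adiabatic, γ = 5/3: P₂ = P₁·(T₂/T₁)^(γ/(γ−1)) = 1882 torr; V₂ = V₁·(T₁/T₂)^(1/(γ−1)) = 0.004501 L.
P constant ⇒ V ∝ T: P₃ = P₂; V₃ = V₂·(T₃/T₂) = 0.009282 L.

V₃ ≈ 0.00928 L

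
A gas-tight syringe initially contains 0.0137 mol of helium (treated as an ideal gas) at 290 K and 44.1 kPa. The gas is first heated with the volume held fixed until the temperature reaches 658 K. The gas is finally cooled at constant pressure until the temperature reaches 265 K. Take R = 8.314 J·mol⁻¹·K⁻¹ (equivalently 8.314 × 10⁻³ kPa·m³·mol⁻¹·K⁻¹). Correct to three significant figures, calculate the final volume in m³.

V₃ ≈ 0.000302 m³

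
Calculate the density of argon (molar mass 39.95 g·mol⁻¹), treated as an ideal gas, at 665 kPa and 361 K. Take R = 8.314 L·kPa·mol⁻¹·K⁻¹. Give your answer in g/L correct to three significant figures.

ρ = PM/(RT) = (665 × 39.95) / (8.314 × 361.0)

ρ ≈ 8.85 g/L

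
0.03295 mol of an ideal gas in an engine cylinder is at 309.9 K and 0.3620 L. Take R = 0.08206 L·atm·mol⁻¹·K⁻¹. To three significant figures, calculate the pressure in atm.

PV = nRT ⇒ P = nRT/V = (0.03295 × 0.08206 × 309.9) / 0.3620

P ≈ 2.31 atm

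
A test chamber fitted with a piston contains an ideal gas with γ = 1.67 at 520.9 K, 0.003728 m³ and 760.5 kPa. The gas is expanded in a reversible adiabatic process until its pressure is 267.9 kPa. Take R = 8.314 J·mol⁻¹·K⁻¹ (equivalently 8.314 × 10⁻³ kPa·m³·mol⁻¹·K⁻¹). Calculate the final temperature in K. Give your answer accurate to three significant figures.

Reversible adiabatic, γ = 1.67: T₂ = T₁·(P₂/P₁)^((γ−1)/γ) = 342.7 K; V₂ = V₁·(P₁/P₂)^(1/γ) = 0.006963 m³.

T₂ ≈ 343 K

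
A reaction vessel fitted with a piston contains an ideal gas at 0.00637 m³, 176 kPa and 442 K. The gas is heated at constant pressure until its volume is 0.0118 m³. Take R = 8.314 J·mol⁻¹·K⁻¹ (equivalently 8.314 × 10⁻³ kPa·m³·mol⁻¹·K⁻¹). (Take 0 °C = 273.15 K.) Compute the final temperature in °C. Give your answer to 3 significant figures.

T₂ ≈ 546 °C

Isobaric, so V/T is constant: P₂ = P₁; T₂ = T₁·(V₂/V₁) = 818.8 K.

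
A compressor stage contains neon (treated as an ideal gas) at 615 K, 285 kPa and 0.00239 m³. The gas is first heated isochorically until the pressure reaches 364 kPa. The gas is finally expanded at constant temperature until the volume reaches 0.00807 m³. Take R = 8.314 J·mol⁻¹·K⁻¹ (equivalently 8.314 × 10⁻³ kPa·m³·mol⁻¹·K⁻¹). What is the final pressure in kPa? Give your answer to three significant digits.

P₃ ≈ 108 kPa

V constant ⇒ P ∝ T: V₂ = V₁; T₂ = T₁·(P₂/P₁) = 785.5 K.
T constant ⇒ Boyle's law P V = const: T₃ = T₂; P₃ = P₂·(V₂/V₃) = 107.8 kPa.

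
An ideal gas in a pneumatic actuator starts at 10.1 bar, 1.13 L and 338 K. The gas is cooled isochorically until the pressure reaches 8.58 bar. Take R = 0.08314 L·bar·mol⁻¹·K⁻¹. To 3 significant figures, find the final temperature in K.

Isochoric, so P/T is constant: V₂ = V₁; T₂ = T₁·(P₂/P₁) = 287.1 K.

T₂ ≈ 287 K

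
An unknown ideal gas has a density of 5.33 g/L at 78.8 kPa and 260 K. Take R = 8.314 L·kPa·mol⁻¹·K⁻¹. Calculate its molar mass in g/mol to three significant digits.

ρ = PM/(RT) ⇒ M = ρRT/P = (5.33 × 8.314 × 260.0) / 78.8

M ≈ 146 g/mol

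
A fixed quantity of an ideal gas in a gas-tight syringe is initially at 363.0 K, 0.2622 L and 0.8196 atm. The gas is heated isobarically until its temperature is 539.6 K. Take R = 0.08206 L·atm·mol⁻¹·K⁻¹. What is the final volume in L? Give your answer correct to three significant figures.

P constant ⇒ V ∝ T: P₂ = P₁; V₂ = V₁·(T₂/T₁) = 0.3898 L.

V₂ ≈ 0.390 L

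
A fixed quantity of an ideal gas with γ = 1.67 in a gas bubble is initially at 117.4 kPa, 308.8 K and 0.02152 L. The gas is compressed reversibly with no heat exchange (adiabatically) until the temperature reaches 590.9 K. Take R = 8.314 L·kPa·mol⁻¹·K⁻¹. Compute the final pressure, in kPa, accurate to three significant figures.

P₂ ≈ 592 kPa

Adiabatic (γ = 1.67), T V^(γ−1) and P V^γ constant: P₂ = P₁·(T₂/T₁)^(γ/(γ−1)) = 591.8 kPa; V₂ = V₁·(T₁/T₂)^(1/(γ−1)) = 0.008169 L.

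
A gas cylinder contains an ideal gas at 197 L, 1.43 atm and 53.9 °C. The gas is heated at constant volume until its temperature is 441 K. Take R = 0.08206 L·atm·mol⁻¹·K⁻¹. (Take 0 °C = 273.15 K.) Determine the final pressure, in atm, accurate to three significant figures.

P₂ ≈ 1.93 atm

Convert: T₁ = 327.0 K.
V constant ⇒ P ∝ T: V₂ = V₁; P₂ = P₁·(T₂/T₁) = 1.928 atm.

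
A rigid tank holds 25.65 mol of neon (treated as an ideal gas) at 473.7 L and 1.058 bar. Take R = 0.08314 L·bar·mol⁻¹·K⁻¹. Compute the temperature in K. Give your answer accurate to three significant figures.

T ≈ 235 K

PV = nRT ⇒ T = PV/(nR) = (1.058 × 473.7) / (25.65 × 0.08314)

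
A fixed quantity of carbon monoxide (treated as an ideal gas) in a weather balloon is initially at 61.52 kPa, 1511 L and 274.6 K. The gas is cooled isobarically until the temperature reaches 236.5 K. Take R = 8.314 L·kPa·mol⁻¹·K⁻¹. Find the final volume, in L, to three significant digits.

V₂ ≈ 1.30e+03 L

P constant ⇒ V ∝ T: P₂ = P₁; V₂ = V₁·(T₂/T₁) = 1301 L.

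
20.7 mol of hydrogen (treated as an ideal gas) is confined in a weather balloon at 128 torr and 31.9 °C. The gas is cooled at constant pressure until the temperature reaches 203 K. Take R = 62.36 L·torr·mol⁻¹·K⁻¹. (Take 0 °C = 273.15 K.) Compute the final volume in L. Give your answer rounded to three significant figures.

Convert: T₁ = 305.0 K.
From PV = nRT: V₁ = nRT₁/P₁ = 3076 L.
Isobaric, so V/T is constant: P₂ = P₁; V₂ = V₁·(T₂/T₁) = 2047 L.

V₂ ≈ 2.05e+03 L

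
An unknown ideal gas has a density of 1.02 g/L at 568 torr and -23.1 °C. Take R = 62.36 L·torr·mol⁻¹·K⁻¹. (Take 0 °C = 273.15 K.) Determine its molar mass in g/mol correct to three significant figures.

ρ = PM/(RT) ⇒ M = ρRT/P = (1.02 × 62.36 × 250.0) / 568

M ≈ 28.0 g/mol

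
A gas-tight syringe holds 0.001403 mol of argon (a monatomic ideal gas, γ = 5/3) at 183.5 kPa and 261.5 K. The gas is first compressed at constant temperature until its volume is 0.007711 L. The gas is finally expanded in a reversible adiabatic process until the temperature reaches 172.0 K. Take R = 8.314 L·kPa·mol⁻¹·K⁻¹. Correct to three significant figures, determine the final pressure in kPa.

P₃ ≈ 139 kPa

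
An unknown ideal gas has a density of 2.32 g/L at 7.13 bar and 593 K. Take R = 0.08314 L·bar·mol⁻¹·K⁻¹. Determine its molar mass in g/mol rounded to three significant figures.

M ≈ 16.0 g/mol

ρ = PM/(RT) ⇒ M = ρRT/P = (2.32 × 0.08314 × 593.0) / 7.13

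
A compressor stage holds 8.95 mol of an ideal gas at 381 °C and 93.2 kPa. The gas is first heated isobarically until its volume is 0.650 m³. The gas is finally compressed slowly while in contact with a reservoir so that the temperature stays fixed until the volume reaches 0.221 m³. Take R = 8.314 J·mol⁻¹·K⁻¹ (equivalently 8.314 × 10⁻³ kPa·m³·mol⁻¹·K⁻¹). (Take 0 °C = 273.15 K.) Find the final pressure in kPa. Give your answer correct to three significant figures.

P₃ ≈ 274 kPa

Convert: T₁ = 654.1 K.
From PV = nRT: V₁ = nRT₁/P₁ = 0.5223 m³.
Isobaric, so V/T is constant: P₂ = P₁; T₂ = T₁·(V₂/V₁) = 814.1 K.
Isothermal, so P V is constant: T₃ = T₂; P₃ = P₂·(V₂/V₃) = 274.1 kPa.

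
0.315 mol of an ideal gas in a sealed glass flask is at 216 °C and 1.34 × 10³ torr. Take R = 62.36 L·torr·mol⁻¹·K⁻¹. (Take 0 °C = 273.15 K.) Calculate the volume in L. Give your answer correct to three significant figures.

V ≈ 7.17 L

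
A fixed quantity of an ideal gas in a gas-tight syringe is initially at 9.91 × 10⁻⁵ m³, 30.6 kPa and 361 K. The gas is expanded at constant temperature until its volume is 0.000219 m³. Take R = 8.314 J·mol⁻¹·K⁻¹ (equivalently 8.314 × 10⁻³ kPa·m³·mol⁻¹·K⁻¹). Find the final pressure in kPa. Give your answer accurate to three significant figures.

T constant ⇒ Boyle's law P V = const: T₂ = T₁; P₂ = P₁·(V₁/V₂) = 13.85 kPa.

P₂ ≈ 13.8 kPa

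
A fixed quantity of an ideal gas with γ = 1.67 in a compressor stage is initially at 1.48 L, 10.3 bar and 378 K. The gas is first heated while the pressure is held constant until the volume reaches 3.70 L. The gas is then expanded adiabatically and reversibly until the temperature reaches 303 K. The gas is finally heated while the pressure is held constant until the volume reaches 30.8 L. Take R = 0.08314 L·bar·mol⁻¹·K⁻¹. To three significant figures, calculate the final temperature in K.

P constant ⇒ V ∝ T: P₂ = P₁; T₂ = T₁·(V₂/V₁) = 945.0 K.
Adiabatic (γ = 1.67), T V^(γ−1) and P V^γ constant: P₃ = P₂·(T₃/T₂)^(γ/(γ−1)) = 0.6047 bar; V₃ = V₂·(T₂/T₃)^(1/(γ−1)) = 20.21 L.
Isobaric, so V/T is constant: P₄ = P₃; T₄ = T₃·(V₄/V₃) = 461.8 K.

T₄ ≈ 462 K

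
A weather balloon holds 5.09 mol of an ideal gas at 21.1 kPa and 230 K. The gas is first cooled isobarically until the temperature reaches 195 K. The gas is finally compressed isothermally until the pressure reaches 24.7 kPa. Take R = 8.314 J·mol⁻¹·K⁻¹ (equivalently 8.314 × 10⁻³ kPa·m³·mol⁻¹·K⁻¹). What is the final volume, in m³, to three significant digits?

From PV = nRT: V₁ = nRT₁/P₁ = 0.4613 m³.
Isobaric, so V/T is constant: P₂ = P₁; V₂ = V₁·(T₂/T₁) = 0.3911 m³.
T constant ⇒ Boyle's law P V = const: T₃ = T₂; V₃ = V₂·(P₂/P₃) = 0.3341 m³.

V₃ ≈ 0.334 m³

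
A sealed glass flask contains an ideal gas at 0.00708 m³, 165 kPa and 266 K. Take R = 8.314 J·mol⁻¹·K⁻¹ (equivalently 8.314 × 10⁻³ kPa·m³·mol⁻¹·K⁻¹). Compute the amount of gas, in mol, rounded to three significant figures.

n ≈ 0.528 mol

PV = nRT ⇒ n = PV/(RT) = (165 × 0.00708) / (8.314 × 10⁻³ × 266)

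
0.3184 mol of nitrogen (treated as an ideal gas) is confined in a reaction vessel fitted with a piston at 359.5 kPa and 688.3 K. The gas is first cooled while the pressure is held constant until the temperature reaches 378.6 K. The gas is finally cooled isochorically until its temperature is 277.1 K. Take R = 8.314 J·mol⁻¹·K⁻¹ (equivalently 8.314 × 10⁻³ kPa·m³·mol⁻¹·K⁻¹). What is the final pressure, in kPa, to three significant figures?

P₃ ≈ 263 kPa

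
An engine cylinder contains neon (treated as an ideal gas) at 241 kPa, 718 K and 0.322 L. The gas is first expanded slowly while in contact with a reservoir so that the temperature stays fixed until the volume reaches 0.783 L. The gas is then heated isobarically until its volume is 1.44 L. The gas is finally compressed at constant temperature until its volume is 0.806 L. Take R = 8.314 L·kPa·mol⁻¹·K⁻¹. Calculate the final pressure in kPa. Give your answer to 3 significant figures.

P₄ ≈ 177 kPa

T constant ⇒ Boyle's law P V = const: T₂ = T₁; P₂ = P₁·(V₁/V₂) = 99.11 kPa.
Isobaric, so V/T is constant: P₃ = P₂; T₃ = T₂·(V₃/V₂) = 1320 K.
Isothermal, so P V is constant: T₄ = T₃; P₄ = P₃·(V₃/V₄) = 177.1 kPa.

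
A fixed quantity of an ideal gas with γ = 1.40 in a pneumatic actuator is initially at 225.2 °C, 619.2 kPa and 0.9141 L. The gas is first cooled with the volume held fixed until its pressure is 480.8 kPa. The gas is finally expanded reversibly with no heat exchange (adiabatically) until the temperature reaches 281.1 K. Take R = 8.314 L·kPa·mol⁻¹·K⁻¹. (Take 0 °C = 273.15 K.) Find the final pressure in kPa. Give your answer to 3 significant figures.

P₃ ≈ 157 kPa

Convert: T₁ = 498.3 K.
V constant ⇒ P ∝ T: V₂ = V₁; T₂ = T₁·(P₂/P₁) = 387.0 K.
Adiabatic (γ = 1.40), T V^(γ−1) and P V^γ constant: P₃ = P₂·(T₃/T₂)^(γ/(γ−1)) = 157.1 kPa; V₃ = V₂·(T₂/T₃)^(1/(γ−1)) = 2.032 L.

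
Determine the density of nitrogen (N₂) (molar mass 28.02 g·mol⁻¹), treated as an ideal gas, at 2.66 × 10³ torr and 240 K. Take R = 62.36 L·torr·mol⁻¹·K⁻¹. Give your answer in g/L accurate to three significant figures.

ρ ≈ 4.98 g/L

ρ = PM/(RT) = (2.66e+03 × 28.02) / (62.36 × 240.0)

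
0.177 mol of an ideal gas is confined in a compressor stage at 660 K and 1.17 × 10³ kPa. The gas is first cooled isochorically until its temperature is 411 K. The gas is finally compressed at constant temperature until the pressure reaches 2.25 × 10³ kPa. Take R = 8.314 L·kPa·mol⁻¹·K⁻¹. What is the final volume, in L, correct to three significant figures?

V₃ ≈ 0.269 L

From PV = nRT: V₁ = nRT₁/P₁ = 0.8301 L.
Isochoric, so P/T is constant: V₂ = V₁; P₂ = P₁·(T₂/T₁) = 728.6 kPa.
Isothermal, so P V is constant: T₃ = T₂; V₃ = V₂·(P₂/P₃) = 0.2688 L.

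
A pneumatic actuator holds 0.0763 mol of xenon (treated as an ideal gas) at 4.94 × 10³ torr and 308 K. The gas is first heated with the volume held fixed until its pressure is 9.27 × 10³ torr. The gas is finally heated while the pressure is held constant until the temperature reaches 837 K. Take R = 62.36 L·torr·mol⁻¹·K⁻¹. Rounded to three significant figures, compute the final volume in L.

V₃ ≈ 0.430 L

From PV = nRT: V₁ = nRT₁/P₁ = 0.2967 L.
V constant ⇒ P ∝ T: V₂ = V₁; T₂ = T₁·(P₂/P₁) = 578.0 K.
Isobaric, so V/T is constant: P₃ = P₂; V₃ = V₂·(T₃/T₂) = 0.4296 L.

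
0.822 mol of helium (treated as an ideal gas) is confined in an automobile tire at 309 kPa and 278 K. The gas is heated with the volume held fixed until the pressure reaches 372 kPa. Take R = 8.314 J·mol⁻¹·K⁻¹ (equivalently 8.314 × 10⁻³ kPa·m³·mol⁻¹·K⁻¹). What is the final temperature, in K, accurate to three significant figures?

T₂ ≈ 335 K

From PV = nRT: V₁ = nRT₁/P₁ = 0.006148 m³.
V constant ⇒ P ∝ T: V₂ = V₁; T₂ = T₁·(P₂/P₁) = 334.7 K.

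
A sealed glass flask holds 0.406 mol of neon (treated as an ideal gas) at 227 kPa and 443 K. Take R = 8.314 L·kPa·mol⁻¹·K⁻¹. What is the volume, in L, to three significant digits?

PV = nRT ⇒ V = nRT/P = (0.406 × 8.314 × 443) / 227

V ≈ 6.59 L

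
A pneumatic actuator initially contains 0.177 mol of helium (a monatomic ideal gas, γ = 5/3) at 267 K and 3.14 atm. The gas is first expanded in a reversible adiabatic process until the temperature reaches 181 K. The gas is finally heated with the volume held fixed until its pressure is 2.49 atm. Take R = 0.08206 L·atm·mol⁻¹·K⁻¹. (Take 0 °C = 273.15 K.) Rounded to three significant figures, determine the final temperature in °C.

From PV = nRT: V₁ = nRT₁/P₁ = 1.235 L.
Reversible adiabatic, γ = 5/3: P₂ = P₁·(T₂/T₁)^(γ/(γ−1)) = 1.188 atm; V₂ = V₁·(T₁/T₂)^(1/(γ−1)) = 2.213 L.
Isochoric, so P/T is constant: V₃ = V₂; T₃ = T₂·(P₃/P₂) = 379.3 K.

T₃ ≈ 106 °C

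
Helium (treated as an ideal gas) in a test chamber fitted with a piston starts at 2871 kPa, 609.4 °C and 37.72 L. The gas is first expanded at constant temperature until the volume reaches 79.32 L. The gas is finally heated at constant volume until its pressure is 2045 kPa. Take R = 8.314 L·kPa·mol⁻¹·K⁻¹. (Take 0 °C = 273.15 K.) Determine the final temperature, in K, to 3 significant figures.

Convert: T₁ = 882.5 K.
Isothermal, so P V is constant: T₂ = T₁; P₂ = P₁·(V₁/V₂) = 1365 kPa.
Isochoric, so P/T is constant: V₃ = V₂; T₃ = T₂·(P₃/P₂) = 1322 K.

T₃ ≈ 1.32e+03 K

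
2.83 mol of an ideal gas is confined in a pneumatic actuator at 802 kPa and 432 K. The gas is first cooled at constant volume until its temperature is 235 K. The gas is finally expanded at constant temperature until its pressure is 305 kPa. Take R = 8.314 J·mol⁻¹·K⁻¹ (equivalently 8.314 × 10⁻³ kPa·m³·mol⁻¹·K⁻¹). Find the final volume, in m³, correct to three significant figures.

V₃ ≈ 0.0181 m³

From PV = nRT: V₁ = nRT₁/P₁ = 0.01267 m³.
V constant ⇒ P ∝ T: V₂ = V₁; P₂ = P₁·(T₂/T₁) = 436.3 kPa.
T constant ⇒ Boyle's law P V = const: T₃ = T₂; V₃ = V₂·(P₂/P₃) = 0.01813 m³.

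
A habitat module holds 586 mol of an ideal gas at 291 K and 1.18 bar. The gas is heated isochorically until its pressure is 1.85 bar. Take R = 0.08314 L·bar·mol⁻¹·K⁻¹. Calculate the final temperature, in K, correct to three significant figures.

T₂ ≈ 456 K

From PV = nRT: V₁ = nRT₁/P₁ = 1.201e+04 L.
Isochoric, so P/T is constant: V₂ = V₁; T₂ = T₁·(P₂/P₁) = 456.2 K.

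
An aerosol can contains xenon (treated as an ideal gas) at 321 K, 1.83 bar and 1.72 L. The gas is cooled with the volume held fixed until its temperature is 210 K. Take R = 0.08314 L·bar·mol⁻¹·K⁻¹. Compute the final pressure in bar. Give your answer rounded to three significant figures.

P₂ ≈ 1.20 bar

Isochoric, so P/T is constant: V₂ = V₁; P₂ = P₁·(T₂/T₁) = 1.197 bar.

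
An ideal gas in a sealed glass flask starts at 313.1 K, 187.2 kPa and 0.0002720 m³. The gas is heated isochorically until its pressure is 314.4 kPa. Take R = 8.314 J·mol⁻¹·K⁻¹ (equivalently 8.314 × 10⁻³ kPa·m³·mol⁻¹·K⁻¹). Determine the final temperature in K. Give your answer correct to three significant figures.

T₂ ≈ 526 K

V constant ⇒ P ∝ T: V₂ = V₁; T₂ = T₁·(P₂/P₁) = 525.8 K.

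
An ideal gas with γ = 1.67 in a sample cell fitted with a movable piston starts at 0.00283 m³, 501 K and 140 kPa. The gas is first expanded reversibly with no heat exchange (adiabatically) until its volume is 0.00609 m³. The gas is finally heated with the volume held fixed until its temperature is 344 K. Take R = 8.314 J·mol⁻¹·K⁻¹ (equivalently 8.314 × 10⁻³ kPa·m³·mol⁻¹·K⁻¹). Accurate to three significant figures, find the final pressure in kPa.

Reversible adiabatic, γ = 1.67: T₂ = T₁·(V₁/V₂)^(γ−1) = 299.8 K; P₂ = P₁·(V₁/V₂)^γ = 38.93 kPa.
V constant ⇒ P ∝ T: V₃ = V₂; P₃ = P₂·(T₃/T₂) = 44.67 kPa.

P₃ ≈ 44.7 kPa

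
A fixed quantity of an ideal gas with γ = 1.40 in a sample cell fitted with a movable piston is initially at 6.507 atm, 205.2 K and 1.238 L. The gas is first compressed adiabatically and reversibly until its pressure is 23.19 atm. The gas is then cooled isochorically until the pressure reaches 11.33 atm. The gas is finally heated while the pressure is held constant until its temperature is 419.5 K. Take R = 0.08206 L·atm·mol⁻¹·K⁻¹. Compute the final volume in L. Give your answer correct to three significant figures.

Reversible adiabatic, γ = 1.40: T₂ = T₁·(P₂/P₁)^((γ−1)/γ) = 295.0 K; V₂ = V₁·(P₁/P₂)^(1/γ) = 0.4995 L.
Isochoric, so P/T is constant: V₃ = V₂; T₃ = T₂·(P₃/P₂) = 144.1 K.
Isobaric, so V/T is constant: P₄ = P₃; V₄ = V₃·(T₄/T₃) = 1.454 L.

V₄ ≈ 1.45 L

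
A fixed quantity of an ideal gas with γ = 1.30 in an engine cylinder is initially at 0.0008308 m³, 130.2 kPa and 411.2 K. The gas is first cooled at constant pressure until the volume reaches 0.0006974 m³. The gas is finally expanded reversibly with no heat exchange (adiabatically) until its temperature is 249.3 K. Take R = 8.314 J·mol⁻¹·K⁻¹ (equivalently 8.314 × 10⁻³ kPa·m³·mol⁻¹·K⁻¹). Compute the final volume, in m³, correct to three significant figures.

V₃ ≈ 0.00206 m³

Isobaric, so V/T is constant: P₂ = P₁; T₂ = T₁·(V₂/V₁) = 345.2 K.
Adiabatic (γ = 1.30), T V^(γ−1) and P V^γ constant: P₃ = P₂·(T₃/T₂)^(γ/(γ−1)) = 31.79 kPa; V₃ = V₂·(T₂/T₃)^(1/(γ−1)) = 0.002063 m³.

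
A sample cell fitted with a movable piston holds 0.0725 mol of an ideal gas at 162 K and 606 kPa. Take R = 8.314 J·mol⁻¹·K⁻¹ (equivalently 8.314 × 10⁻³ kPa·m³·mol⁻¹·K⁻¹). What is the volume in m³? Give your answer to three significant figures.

PV = nRT ⇒ V = nRT/P = (0.0725 × 8.314 × 10⁻³ × 162) / 606

V ≈ 0.000161 m³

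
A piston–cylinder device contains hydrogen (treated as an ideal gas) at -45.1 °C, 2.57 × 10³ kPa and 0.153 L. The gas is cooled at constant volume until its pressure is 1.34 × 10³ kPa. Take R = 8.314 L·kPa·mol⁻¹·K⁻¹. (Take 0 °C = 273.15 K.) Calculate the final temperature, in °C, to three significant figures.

T₂ ≈ -154 °C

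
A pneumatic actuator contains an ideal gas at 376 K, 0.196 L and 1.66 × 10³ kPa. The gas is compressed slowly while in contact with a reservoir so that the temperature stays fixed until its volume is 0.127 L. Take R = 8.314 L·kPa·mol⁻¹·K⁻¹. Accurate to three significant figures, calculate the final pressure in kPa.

Isothermal, so P V is constant: T₂ = T₁; P₂ = P₁·(V₁/V₂) = 2562 kPa.

P₂ ≈ 2.56e+03 kPa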